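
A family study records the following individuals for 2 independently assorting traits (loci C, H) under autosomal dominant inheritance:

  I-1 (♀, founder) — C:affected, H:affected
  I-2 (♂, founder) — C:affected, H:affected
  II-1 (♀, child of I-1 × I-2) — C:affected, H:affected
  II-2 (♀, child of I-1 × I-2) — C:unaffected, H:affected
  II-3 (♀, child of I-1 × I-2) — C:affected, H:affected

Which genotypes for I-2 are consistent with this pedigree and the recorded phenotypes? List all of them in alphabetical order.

C/I-1 aff ·: Cc
C/I-2 aff ·: Cc
C/II-1 aff I-1×I-2: Cc|CC
C/II-2 un I-1×I-2: cc
C/II-3 aff I-1×I-2: Cc|CC
⇒ C over [I-1,I-2,II-1,II-2,II-3]: 4 consistent
H/I-1 aff ·: Hh|HH
H/I-2 aff ·: Hh|HH
H/II-1 aff I-1×I-2: Hh|HH
H/II-2 aff I-1×I-2: Hh|HH
H/II-3 aff I-1×I-2: Hh|HH
⇒ H over [I-1,I-2,II-1,II-2,II-3]: 25 consistent

I-2 ∈ {Cc HH, Cc Hh}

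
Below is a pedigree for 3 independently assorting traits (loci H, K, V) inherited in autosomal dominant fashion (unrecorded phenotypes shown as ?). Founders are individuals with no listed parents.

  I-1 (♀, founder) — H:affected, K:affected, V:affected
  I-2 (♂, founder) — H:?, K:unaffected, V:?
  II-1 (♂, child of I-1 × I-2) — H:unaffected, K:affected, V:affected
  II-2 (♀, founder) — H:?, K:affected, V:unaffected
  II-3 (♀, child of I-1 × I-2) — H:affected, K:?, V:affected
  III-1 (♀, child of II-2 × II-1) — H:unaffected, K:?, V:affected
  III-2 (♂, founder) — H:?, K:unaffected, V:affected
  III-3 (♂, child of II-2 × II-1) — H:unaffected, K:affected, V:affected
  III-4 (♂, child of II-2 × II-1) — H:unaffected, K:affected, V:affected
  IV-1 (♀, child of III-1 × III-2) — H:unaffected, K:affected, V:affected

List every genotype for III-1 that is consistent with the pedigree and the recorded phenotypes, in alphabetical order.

III-1 ∈ {hh KK Vv, hh Kk Vv}

H/I-1 aff ·: Hh
H/I-2 ? ·: hh|Hh
H/II-1 un I-1×I-2: hh
H/II-2 ? ·: hh|Hh
H/II-3 aff I-1×I-2: Hh|HH
H/III-1 un II-2×II-1: hh
H/III-2 ? ·: hh|Hh
H/III-3 un II-2×II-1: hh
H/III-4 un II-2×II-1: hh
H/IV-1 un III-1×III-2: hh
⇒ H over [I-1,I-2,II-1,II-2,II-3,III-1,III-2,III-3,III-4,IV-1]: 12 consistent
K/I-1 aff ·: Kk|KK
K/I-2 un ·: kk
K/II-1 aff I-1×I-2: Kk
K/II-2 aff ·: Kk|KK
K/II-3 ? I-1×I-2: kk|Kk
K/III-1 ? II-2×II-1: Kk|KK
K/III-2 un ·: kk
K/III-3 aff II-2×II-1: Kk|KK
K/III-4 aff II-2×II-1: Kk|KK
K/IV-1 aff III-1×III-2: Kk
⇒ K over [I-1,I-2,II-1,II-2,II-3,III-1,III-2,III-3,III-4,IV-1]: 48 consistent
V/I-1 aff ·: Vv|VV
V/I-2 ? ·: vv|Vv|VV
V/II-1 aff I-1×I-2: Vv|VV
V/II-2 un ·: vv
V/II-3 aff I-1×I-2: Vv|VV
V/III-1 aff II-2×II-1: Vv
V/III-2 aff ·: Vv|VV
V/III-3 aff II-2×II-1: Vv
V/III-4 aff II-2×II-1: Vv
V/IV-1 aff III-1×III-2: Vv|VV
⇒ V over [I-1,I-2,II-1,II-2,II-3,III-1,III-2,III-3,III-4,IV-1]: 60 consistent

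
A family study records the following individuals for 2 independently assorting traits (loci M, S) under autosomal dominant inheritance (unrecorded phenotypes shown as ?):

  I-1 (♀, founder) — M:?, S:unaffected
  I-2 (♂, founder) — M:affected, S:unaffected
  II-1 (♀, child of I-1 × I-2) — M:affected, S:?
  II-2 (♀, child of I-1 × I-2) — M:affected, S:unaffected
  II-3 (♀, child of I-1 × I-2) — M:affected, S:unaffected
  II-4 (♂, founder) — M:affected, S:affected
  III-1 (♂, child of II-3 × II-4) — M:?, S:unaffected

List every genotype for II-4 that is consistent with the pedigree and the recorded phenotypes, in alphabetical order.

M/I-1 ? ·: mm|Mm|MM
M/I-2 aff ·: Mm|MM
M/II-1 aff I-1×I-2: Mm|MM
M/II-2 aff I-1×I-2: Mm|MM
M/II-3 aff I-1×I-2: Mm|MM
M/II-4 aff ·: Mm|MM
M/III-1 ? II-3×II-4: mm|Mm|MM
⇒ M over [I-1,I-2,II-1,II-2,II-3,II-4,III-1]: 109 consistent
S/I-1 un ·: ss
S/I-2 un ·: ss
S/II-1 ? I-1×I-2: ss
S/II-2 un I-1×I-2: ss
S/II-3 un I-1×I-2: ss
S/II-4 aff ·: Ss
S/III-1 un II-3×II-4: ss
⇒ S over [I-1,I-2,II-1,II-2,II-3,II-4,III-1]: 1 consistent

II-4 ∈ {MM Ss, Mm Ss}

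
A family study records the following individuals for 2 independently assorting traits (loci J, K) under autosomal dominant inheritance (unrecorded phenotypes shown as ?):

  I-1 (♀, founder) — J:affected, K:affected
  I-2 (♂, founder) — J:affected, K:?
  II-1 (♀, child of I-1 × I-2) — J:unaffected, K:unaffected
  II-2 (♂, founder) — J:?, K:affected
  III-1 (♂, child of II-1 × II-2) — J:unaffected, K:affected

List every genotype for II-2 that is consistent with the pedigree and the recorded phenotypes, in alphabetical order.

J/I-1 aff ·: Jj
J/I-2 aff ·: Jj
J/II-1 un I-1×I-2: jj
J/II-2 ? ·: jj|Jj
J/III-1 un II-1×II-2: jj
⇒ J over [I-1,I-2,II-1,II-2,III-1]: 2 consistent
K/I-1 aff ·: Kk
K/I-2 ? ·: kk|Kk
K/II-1 un I-1×I-2: kk
K/II-2 aff ·: Kk|KK
K/III-1 aff II-1×II-2: Kk
⇒ K over [I-1,I-2,II-1,II-2,III-1]: 4 consistent

II-2 ∈ {Jj KK, Jj Kk, jj KK, jj Kk}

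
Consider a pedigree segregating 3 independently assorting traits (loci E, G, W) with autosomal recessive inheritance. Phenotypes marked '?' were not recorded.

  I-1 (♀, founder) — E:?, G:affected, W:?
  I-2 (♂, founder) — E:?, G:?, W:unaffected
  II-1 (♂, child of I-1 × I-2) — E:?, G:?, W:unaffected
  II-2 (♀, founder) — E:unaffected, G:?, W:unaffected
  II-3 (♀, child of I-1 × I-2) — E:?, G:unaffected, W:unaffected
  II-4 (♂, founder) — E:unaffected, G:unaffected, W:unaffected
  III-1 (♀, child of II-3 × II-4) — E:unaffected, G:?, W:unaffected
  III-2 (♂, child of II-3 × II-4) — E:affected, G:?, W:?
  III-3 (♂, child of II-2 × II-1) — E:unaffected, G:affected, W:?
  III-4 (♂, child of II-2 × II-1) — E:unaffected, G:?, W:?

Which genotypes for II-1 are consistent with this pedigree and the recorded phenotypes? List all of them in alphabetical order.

E/I-1 ? ·: EE|Ee|ee
E/I-2 ? ·: EE|Ee|ee
E/II-1 ? I-1×I-2: EE|Ee|ee
E/II-2 un ·: EE|Ee
E/II-3 ? I-1×I-2: Ee|ee
E/II-4 un ·: Ee
E/III-1 un II-3×II-4: EE|Ee
E/III-2 aff II-3×II-4: ee
E/III-3 un II-2×II-1: EE|Ee
E/III-4 un II-2×II-1: EE|Ee
⇒ E over [I-1,I-2,II-1,II-2,II-3,II-4,III-1,III-2,III-3,III-4]: 191 consistent
G/I-1 aff ·: gg
G/I-2 ? ·: GG|Gg
G/II-1 ? I-1×I-2: Gg|gg
G/II-2 ? ·: Gg|gg
G/II-3 un I-1×I-2: Gg
G/II-4 un ·: GG|Gg
G/III-1 ? II-3×II-4: GG|Gg|gg
G/III-2 ? II-3×II-4: GG|Gg|gg
G/III-3 aff II-2×II-1: gg
G/III-4 ? II-2×II-1: GG|Gg|gg
⇒ G over [I-1,I-2,II-1,II-2,II-3,II-4,III-1,III-2,III-3,III-4]: 169 consistent
W/I-1 ? ·: WW|Ww|ww
W/I-2 un ·: WW|Ww
W/II-1 un I-1×I-2: WW|Ww
W/II-2 un ·: WW|Ww
W/II-3 un I-1×I-2: WW|Ww
W/II-4 un ·: WW|Ww
W/III-1 un II-3×II-4: WW|Ww
W/III-2 ? II-3×II-4: WW|Ww|ww
W/III-3 ? II-2×II-1: WW|Ww|ww
W/III-4 ? II-2×II-1: WW|Ww|ww
⇒ W over [I-1,I-2,II-1,II-2,II-3,II-4,III-1,III-2,III-3,III-4]: 1095 consistent

II-1 ∈ {EE Gg WW, EE Gg Ww, EE gg WW, EE gg Ww, Ee Gg WW, Ee Gg Ww, Ee gg WW, Ee gg Ww, ee Gg WW, ee Gg Ww, ee gg WW, ee gg Ww}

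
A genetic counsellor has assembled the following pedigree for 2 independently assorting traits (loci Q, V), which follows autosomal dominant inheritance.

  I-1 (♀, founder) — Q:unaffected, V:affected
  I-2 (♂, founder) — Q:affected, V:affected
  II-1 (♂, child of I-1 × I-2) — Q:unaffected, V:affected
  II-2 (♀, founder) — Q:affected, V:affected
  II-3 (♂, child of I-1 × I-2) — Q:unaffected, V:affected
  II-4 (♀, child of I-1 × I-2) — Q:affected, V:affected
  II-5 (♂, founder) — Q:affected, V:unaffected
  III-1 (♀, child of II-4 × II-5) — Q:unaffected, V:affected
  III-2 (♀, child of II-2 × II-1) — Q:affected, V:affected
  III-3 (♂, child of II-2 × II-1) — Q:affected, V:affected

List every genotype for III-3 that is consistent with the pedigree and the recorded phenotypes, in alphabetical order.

III-3 ∈ {Qq VV, Qq Vv}

Q/I-1 un ·: qq
Q/I-2 aff ·: Qq
Q/II-1 un I-1×I-2: qq
Q/II-2 aff ·: Qq|QQ
Q/II-3 un I-1×I-2: qq
Q/II-4 aff I-1×I-2: Qq
Q/II-5 aff ·: Qq
Q/III-1 un II-4×II-5: qq
Q/III-2 aff II-2×II-1: Qq
Q/III-3 aff II-2×II-1: Qq
⇒ Q over [I-1,I-2,II-1,II-2,II-3,II-4,II-5,III-1,III-2,III-3]: 2 consistent
V/I-1 aff ·: Vv|VV
V/I-2 aff ·: Vv|VV
V/II-1 aff I-1×I-2: Vv|VV
V/II-2 aff ·: Vv|VV
V/II-3 aff I-1×I-2: Vv|VV
V/II-4 aff I-1×I-2: Vv|VV
V/II-5 un ·: vv
V/III-1 aff II-4×II-5: Vv
V/III-2 aff II-2×II-1: Vv|VV
V/III-3 aff II-2×II-1: Vv|VV
⇒ V over [I-1,I-2,II-1,II-2,II-3,II-4,II-5,III-1,III-2,III-3]: 161 consistent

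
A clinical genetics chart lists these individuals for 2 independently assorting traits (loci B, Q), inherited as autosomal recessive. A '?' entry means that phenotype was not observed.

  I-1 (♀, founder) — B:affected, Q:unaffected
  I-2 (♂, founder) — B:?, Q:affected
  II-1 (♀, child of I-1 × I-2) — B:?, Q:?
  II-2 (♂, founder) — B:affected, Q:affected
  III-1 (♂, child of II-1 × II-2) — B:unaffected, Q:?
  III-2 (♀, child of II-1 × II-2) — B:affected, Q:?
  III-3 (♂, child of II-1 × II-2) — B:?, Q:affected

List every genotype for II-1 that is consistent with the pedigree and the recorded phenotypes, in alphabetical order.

II-1 ∈ {Bb Qq, Bb qq}

B/I-1 aff ·: bb
B/I-2 ? ·: BB|Bb
B/II-1 ? I-1×I-2: Bb
B/II-2 aff ·: bb
B/III-1 un II-1×II-2: Bb
B/III-2 aff II-1×II-2: bb
B/III-3 ? II-1×II-2: Bb|bb
⇒ B over [I-1,I-2,II-1,II-2,III-1,III-2,III-3]: 4 consistent
Q/I-1 un ·: QQ|Qq
Q/I-2 aff ·: qq
Q/II-1 ? I-1×I-2: Qq|qq
Q/II-2 aff ·: qq
Q/III-1 ? II-1×II-2: Qq|qq
Q/III-2 ? II-1×II-2: Qq|qq
Q/III-3 aff II-1×II-2: qq
⇒ Q over [I-1,I-2,II-1,II-2,III-1,III-2,III-3]: 9 consistent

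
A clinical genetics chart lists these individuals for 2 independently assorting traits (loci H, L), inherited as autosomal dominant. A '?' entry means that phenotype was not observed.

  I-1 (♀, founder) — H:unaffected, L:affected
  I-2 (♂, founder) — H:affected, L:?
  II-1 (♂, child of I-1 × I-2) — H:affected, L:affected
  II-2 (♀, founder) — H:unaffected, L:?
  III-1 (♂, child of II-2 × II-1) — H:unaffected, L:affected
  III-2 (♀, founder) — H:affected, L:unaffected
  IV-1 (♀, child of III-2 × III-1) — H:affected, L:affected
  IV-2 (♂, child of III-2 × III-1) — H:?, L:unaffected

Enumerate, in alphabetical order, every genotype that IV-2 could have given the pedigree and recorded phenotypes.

H/I-1 un ·: hh
H/I-2 aff ·: Hh|HH
H/II-1 aff I-1×I-2: Hh
H/II-2 un ·: hh
H/III-1 un II-2×II-1: hh
H/III-2 aff ·: Hh|HH
H/IV-1 aff III-2×III-1: Hh
H/IV-2 ? III-2×III-1: hh|Hh
⇒ H over [I-1,I-2,II-1,II-2,III-1,III-2,IV-1,IV-2]: 6 consistent
L/I-1 aff ·: Ll|LL
L/I-2 ? ·: ll|Ll|LL
L/II-1 aff I-1×I-2: Ll|LL
L/II-2 ? ·: ll|Ll|LL
L/III-1 aff II-2×II-1: Ll
L/III-2 un ·: ll
L/IV-1 aff III-2×III-1: Ll
L/IV-2 un III-2×III-1: ll
⇒ L over [I-1,I-2,II-1,II-2,III-1,III-2,IV-1,IV-2]: 23 consistent

IV-2 ∈ {Hh ll, hh ll}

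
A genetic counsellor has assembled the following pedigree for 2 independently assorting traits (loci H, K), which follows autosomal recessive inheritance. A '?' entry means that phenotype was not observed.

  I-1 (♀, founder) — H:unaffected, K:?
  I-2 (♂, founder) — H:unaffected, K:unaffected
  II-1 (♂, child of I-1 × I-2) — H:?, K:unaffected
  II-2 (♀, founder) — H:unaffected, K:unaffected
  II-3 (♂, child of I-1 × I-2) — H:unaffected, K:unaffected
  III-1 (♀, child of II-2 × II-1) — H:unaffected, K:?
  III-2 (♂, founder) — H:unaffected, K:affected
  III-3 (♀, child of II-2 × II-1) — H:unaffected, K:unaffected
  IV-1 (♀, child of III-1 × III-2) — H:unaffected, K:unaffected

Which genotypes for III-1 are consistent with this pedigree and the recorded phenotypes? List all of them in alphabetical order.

H/I-1 un ·: HH|Hh
H/I-2 un ·: HH|Hh
H/II-1 ? I-1×I-2: HH|Hh|hh
H/II-2 un ·: HH|Hh
H/II-3 un I-1×I-2: HH|Hh
H/III-1 un II-2×II-1: HH|Hh
H/III-2 un ·: HH|Hh
H/III-3 un II-2×II-1: HH|Hh
H/IV-1 un III-1×III-2: HH|Hh
⇒ H over [I-1,I-2,II-1,II-2,II-3,III-1,III-2,III-3,IV-1]: 303 consistent
K/I-1 ? ·: KK|Kk|kk
K/I-2 un ·: KK|Kk
K/II-1 un I-1×I-2: KK|Kk
K/II-2 un ·: KK|Kk
K/II-3 un I-1×I-2: KK|Kk
K/III-1 ? II-2×II-1: KK|Kk
K/III-2 aff ·: kk
K/III-3 un II-2×II-1: KK|Kk
K/IV-1 un III-1×III-2: Kk
⇒ K over [I-1,I-2,II-1,II-2,II-3,III-1,III-2,III-3,IV-1]: 99 consistent

III-1 ∈ {HH KK, HH Kk, Hh KK, Hh Kk}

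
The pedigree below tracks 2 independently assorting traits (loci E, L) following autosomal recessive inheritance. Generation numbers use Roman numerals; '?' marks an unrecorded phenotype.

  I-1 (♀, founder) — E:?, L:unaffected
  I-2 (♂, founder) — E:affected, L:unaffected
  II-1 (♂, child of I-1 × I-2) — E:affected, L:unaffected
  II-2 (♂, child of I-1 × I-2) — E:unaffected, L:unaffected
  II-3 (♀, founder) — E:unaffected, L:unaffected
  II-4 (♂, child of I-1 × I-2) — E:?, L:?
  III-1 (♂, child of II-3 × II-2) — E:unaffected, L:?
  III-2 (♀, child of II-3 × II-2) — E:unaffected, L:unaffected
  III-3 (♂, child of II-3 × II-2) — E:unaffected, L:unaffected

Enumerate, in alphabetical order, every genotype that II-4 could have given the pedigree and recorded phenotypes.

E/I-1 ? ·: Ee
E/I-2 aff ·: ee
E/II-1 aff I-1×I-2: ee
E/II-2 un I-1×I-2: Ee
E/II-3 un ·: EE|Ee
E/II-4 ? I-1×I-2: Ee|ee
E/III-1 un II-3×II-2: EE|Ee
E/III-2 un II-3×II-2: EE|Ee
E/III-3 un II-3×II-2: EE|Ee
⇒ E over [I-1,I-2,II-1,II-2,II-3,II-4,III-1,III-2,III-3]: 32 consistent
L/I-1 un ·: LL|Ll
L/I-2 un ·: LL|Ll
L/II-1 un I-1×I-2: LL|Ll
L/II-2 un I-1×I-2: LL|Ll
L/II-3 un ·: LL|Ll
L/II-4 ? I-1×I-2: LL|Ll|ll
L/III-1 ? II-3×II-2: LL|Ll|ll
L/III-2 un II-3×II-2: LL|Ll
L/III-3 un II-3×II-2: LL|Ll
⇒ L over [I-1,I-2,II-1,II-2,II-3,II-4,III-1,III-2,III-3]: 415 consistent

II-4 ∈ {Ee LL, Ee Ll, Ee ll, ee LL, ee Ll, ee ll}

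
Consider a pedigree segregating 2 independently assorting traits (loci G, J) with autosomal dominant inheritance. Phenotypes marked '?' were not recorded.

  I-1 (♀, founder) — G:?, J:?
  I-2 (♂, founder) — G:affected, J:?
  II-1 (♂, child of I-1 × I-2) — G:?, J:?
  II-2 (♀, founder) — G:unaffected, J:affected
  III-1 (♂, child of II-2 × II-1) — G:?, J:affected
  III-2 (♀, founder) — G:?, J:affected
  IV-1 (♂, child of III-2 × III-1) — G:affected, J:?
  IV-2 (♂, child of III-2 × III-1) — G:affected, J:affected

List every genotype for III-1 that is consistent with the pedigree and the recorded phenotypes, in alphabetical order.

G/I-1 ? ·: gg|Gg|GG
G/I-2 aff ·: Gg|GG
G/II-1 ? I-1×I-2: gg|Gg|GG
G/II-2 un ·: gg
G/III-1 ? II-2×II-1: gg|Gg
G/III-2 ? ·: gg|Gg|GG
G/IV-1 aff III-2×III-1: Gg|GG
G/IV-2 aff III-2×III-1: Gg|GG
⇒ G over [I-1,I-2,II-1,II-2,III-1,III-2,IV-1,IV-2]: 95 consistent
J/I-1 ? ·: jj|Jj|JJ
J/I-2 ? ·: jj|Jj|JJ
J/II-1 ? I-1×I-2: jj|Jj|JJ
J/II-2 aff ·: Jj|JJ
J/III-1 aff II-2×II-1: Jj|JJ
J/III-2 aff ·: Jj|JJ
J/IV-1 ? III-2×III-1: jj|Jj|JJ
J/IV-2 aff III-2×III-1: Jj|JJ
⇒ J over [I-1,I-2,II-1,II-2,III-1,III-2,IV-1,IV-2]: 370 consistent

III-1 ∈ {Gg JJ, Gg Jj, gg JJ, gg Jj}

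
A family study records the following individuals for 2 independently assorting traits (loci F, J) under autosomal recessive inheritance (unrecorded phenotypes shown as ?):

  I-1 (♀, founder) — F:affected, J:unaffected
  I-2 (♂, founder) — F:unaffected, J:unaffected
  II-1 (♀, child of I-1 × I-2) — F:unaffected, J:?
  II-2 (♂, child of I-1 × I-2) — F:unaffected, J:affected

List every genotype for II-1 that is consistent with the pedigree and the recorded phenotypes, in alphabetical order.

II-1 ∈ {Ff JJ, Ff Jj, Ff jj}

F/I-1 aff ·: ff
F/I-2 un ·: FF|Ff
F/II-1 un I-1×I-2: Ff
F/II-2 un I-1×I-2: Ff
⇒ F over [I-1,I-2,II-1,II-2]: 2 consistent
J/I-1 un ·: Jj
J/I-2 un ·: Jj
J/II-1 ? I-1×I-2: JJ|Jj|jj
J/II-2 aff I-1×I-2: jj
⇒ J over [I-1,I-2,II-1,II-2]: 3 consistent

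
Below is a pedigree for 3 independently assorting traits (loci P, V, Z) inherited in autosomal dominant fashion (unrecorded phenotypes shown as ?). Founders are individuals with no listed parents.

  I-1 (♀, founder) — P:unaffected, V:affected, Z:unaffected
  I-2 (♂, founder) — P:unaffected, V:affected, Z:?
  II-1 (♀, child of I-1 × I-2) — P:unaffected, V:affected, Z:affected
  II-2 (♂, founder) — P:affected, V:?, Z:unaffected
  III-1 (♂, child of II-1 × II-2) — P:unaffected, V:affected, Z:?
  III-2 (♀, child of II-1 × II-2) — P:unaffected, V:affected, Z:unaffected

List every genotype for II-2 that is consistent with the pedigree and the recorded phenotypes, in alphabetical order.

II-2 ∈ {Pp VV zz, Pp Vv zz, Pp vv zz}

P/I-1 un ·: pp
P/I-2 un ·: pp
P/II-1 un I-1×I-2: pp
P/II-2 aff ·: Pp
P/III-1 un II-1×II-2: pp
P/III-2 un II-1×II-2: pp
⇒ P over [I-1,I-2,II-1,II-2,III-1,III-2]: 1 consistent
V/I-1 aff ·: Vv|VV
V/I-2 aff ·: Vv|VV
V/II-1 aff I-1×I-2: Vv|VV
V/II-2 ? ·: vv|Vv|VV
V/III-1 aff II-1×II-2: Vv|VV
V/III-2 aff II-1×II-2: Vv|VV
⇒ V over [I-1,I-2,II-1,II-2,III-1,III-2]: 51 consistent
Z/I-1 un ·: zz
Z/I-2 ? ·: Zz|ZZ
Z/II-1 aff I-1×I-2: Zz
Z/II-2 un ·: zz
Z/III-1 ? II-1×II-2: zz|Zz
Z/III-2 un II-1×II-2: zz
⇒ Z over [I-1,I-2,II-1,II-2,III-1,III-2]: 4 consistent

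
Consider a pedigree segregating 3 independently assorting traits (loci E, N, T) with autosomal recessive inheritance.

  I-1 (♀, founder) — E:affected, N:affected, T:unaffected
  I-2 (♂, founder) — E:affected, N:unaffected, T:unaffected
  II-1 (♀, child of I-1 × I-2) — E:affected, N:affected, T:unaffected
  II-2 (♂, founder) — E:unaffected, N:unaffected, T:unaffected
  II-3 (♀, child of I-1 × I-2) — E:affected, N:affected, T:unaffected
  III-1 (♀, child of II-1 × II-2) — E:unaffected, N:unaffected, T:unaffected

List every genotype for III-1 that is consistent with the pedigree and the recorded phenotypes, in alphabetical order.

E/I-1 aff ·: ee
E/I-2 aff ·: ee
E/II-1 aff I-1×I-2: ee
E/II-2 un ·: EE|Ee
E/II-3 aff I-1×I-2: ee
E/III-1 un II-1×II-2: Ee
⇒ E over [I-1,I-2,II-1,II-2,II-3,III-1]: 2 consistent
N/I-1 aff ·: nn
N/I-2 un ·: Nn
N/II-1 aff I-1×I-2: nn
N/II-2 un ·: NN|Nn
N/II-3 aff I-1×I-2: nn
N/III-1 un II-1×II-2: Nn
⇒ N over [I-1,I-2,II-1,II-2,II-3,III-1]: 2 consistent
T/I-1 un ·: TT|Tt
T/I-2 un ·: TT|Tt
T/II-1 un I-1×I-2: TT|Tt
T/II-2 un ·: TT|Tt
T/II-3 un I-1×I-2: TT|Tt
T/III-1 un II-1×II-2: TT|Tt
⇒ T over [I-1,I-2,II-1,II-2,II-3,III-1]: 45 consistent

III-1 ∈ {Ee Nn TT, Ee Nn Tt}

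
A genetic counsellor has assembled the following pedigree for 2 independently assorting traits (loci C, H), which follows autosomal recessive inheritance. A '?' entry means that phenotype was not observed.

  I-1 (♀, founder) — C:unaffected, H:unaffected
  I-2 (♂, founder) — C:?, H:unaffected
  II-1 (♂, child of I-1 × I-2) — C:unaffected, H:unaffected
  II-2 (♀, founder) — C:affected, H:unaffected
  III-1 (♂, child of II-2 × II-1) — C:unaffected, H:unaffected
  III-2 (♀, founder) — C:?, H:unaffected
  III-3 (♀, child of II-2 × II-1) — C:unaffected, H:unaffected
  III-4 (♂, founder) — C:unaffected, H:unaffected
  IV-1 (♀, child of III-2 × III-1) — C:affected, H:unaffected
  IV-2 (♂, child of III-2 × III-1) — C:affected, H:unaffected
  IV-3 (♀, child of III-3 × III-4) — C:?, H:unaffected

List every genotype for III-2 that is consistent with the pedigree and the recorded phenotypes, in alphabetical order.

C/I-1 un ·: CC|Cc
C/I-2 ? ·: CC|Cc|cc
C/II-1 un I-1×I-2: CC|Cc
C/II-2 aff ·: cc
C/III-1 un II-2×II-1: Cc
C/III-2 ? ·: Cc|cc
C/III-3 un II-2×II-1: Cc
C/III-4 un ·: CC|Cc
C/IV-1 aff III-2×III-1: cc
C/IV-2 aff III-2×III-1: cc
C/IV-3 ? III-3×III-4: CC|Cc|cc
⇒ C over [I-1,I-2,II-1,II-2,III-1,III-2,III-3,III-4,IV-1,IV-2,IV-3]: 90 consistent
H/I-1 un ·: HH|Hh
H/I-2 un ·: HH|Hh
H/II-1 un I-1×I-2: HH|Hh
H/II-2 un ·: HH|Hh
H/III-1 un II-2×II-1: HH|Hh
H/III-2 un ·: HH|Hh
H/III-3 un II-2×II-1: HH|Hh
H/III-4 un ·: HH|Hh
H/IV-1 un III-2×III-1: HH|Hh
H/IV-2 un III-2×III-1: HH|Hh
H/IV-3 un III-3×III-4: HH|Hh
⇒ H over [I-1,I-2,II-1,II-2,III-1,III-2,III-3,III-4,IV-1,IV-2,IV-3]: 970 consistent

III-2 ∈ {Cc HH, Cc Hh, cc HH, cc Hh}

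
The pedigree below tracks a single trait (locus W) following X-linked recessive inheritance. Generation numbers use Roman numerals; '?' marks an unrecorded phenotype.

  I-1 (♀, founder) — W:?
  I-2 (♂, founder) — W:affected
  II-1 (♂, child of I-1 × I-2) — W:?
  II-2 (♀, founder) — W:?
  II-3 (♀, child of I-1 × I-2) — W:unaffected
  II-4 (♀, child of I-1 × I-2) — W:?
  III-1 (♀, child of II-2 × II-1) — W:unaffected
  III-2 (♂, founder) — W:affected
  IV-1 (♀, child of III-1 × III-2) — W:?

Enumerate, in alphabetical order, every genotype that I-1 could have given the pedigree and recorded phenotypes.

I-1 ∈ {X^WX^W, X^WX^w}

W/I-1 ? ·: X^WX^W|X^WX^w
W/I-2 aff ·: X^wY
W/II-1 ? I-1×I-2: X^WY|X^wY
W/II-2 ? ·: X^WX^W|X^WX^w|X^wX^w
W/II-3 un I-1×I-2: X^WX^w
W/II-4 ? I-1×I-2: X^WX^w|X^wX^w
W/III-1 un II-2×II-1: X^WX^W|X^WX^w
W/III-2 aff ·: X^wY
W/IV-1 ? III-1×III-2: X^WX^w|X^wX^w
⇒ W over [I-1,I-2,II-1,II-2,II-3,II-4,III-1,III-2,IV-1]: 26 consistent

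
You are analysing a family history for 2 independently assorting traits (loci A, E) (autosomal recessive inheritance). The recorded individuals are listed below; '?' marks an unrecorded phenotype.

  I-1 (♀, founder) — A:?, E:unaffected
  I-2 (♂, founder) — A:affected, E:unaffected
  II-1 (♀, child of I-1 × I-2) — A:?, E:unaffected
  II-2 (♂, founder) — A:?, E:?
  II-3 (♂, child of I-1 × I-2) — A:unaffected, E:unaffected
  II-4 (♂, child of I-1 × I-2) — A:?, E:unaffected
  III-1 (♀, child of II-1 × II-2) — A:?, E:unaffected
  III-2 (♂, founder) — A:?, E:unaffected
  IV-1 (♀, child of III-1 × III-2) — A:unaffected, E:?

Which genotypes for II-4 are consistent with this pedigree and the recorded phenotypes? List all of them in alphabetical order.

A/I-1 ? ·: AA|Aa
A/I-2 aff ·: aa
A/II-1 ? I-1×I-2: Aa|aa
A/II-2 ? ·: AA|Aa|aa
A/II-3 un I-1×I-2: Aa
A/II-4 ? I-1×I-2: Aa|aa
A/III-1 ? II-1×II-2: AA|Aa|aa
A/III-2 ? ·: AA|Aa|aa
A/IV-1 un III-1×III-2: AA|Aa
⇒ A over [I-1,I-2,II-1,II-2,II-3,II-4,III-1,III-2,IV-1]: 109 consistent
E/I-1 un ·: EE|Ee
E/I-2 un ·: EE|Ee
E/II-1 un I-1×I-2: EE|Ee
E/II-2 ? ·: EE|Ee|ee
E/II-3 un I-1×I-2: EE|Ee
E/II-4 un I-1×I-2: EE|Ee
E/III-1 un II-1×II-2: EE|Ee
E/III-2 un ·: EE|Ee
E/IV-1 ? III-1×III-2: EE|Ee|ee
⇒ E over [I-1,I-2,II-1,II-2,II-3,II-4,III-1,III-2,IV-1]: 460 consistent

II-4 ∈ {Aa EE, Aa Ee, aa EE, aa Ee}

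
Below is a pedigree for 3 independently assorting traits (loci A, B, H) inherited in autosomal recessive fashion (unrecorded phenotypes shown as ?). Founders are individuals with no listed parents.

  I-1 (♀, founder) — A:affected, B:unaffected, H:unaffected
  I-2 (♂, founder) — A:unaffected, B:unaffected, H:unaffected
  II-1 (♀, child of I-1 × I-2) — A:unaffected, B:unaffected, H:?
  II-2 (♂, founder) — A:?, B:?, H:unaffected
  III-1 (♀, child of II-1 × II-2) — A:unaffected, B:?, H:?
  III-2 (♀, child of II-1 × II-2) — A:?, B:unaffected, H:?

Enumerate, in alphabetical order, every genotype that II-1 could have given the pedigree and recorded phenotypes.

II-1 ∈ {Aa BB HH, Aa BB Hh, Aa BB hh, Aa Bb HH, Aa Bb Hh, Aa Bb hh}

A/I-1 aff ·: aa
A/I-2 un ·: AA|Aa
A/II-1 un I-1×I-2: Aa
A/II-2 ? ·: AA|Aa|aa
A/III-1 un II-1×II-2: AA|Aa
A/III-2 ? II-1×II-2: AA|Aa|aa
⇒ A over [I-1,I-2,II-1,II-2,III-1,III-2]: 24 consistent
B/I-1 un ·: BB|Bb
B/I-2 un ·: BB|Bb
B/II-1 un I-1×I-2: BB|Bb
B/II-2 ? ·: BB|Bb|bb
B/III-1 ? II-1×II-2: BB|Bb|bb
B/III-2 un II-1×II-2: BB|Bb
⇒ B over [I-1,I-2,II-1,II-2,III-1,III-2]: 60 consistent
H/I-1 un ·: HH|Hh
H/I-2 un ·: HH|Hh
H/II-1 ? I-1×I-2: HH|Hh|hh
H/II-2 un ·: HH|Hh
H/III-1 ? II-1×II-2: HH|Hh|hh
H/III-2 ? II-1×II-2: HH|Hh|hh
⇒ H over [I-1,I-2,II-1,II-2,III-1,III-2]: 64 consistent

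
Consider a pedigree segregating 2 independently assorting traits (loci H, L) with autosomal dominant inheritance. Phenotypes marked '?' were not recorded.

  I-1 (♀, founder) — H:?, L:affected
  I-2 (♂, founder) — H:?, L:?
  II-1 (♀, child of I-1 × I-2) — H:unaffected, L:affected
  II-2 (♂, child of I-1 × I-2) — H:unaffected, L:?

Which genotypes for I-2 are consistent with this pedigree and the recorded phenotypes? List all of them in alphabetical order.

H/I-1 ? ·: hh|Hh
H/I-2 ? ·: hh|Hh
H/II-1 un I-1×I-2: hh
H/II-2 un I-1×I-2: hh
⇒ H over [I-1,I-2,II-1,II-2]: 4 consistent
L/I-1 aff ·: Ll|LL
L/I-2 ? ·: ll|Ll|LL
L/II-1 aff I-1×I-2: Ll|LL
L/II-2 ? I-1×I-2: ll|Ll|LL
⇒ L over [I-1,I-2,II-1,II-2]: 18 consistent

I-2 ∈ {Hh LL, Hh Ll, Hh ll, hh LL, hh Ll, hh ll}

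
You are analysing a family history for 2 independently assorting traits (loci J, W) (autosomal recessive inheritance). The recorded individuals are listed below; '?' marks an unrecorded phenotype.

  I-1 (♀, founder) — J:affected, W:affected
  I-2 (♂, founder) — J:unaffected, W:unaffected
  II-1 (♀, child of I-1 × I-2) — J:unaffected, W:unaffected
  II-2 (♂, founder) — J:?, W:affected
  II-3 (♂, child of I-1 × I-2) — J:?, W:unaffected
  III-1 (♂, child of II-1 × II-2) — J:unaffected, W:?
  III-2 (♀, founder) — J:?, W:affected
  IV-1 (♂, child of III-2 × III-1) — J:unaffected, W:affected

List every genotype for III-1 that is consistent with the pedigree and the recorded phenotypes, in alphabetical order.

III-1 ∈ {JJ Ww, JJ ww, Jj Ww, Jj ww}

J/I-1 aff ·: jj
J/I-2 un ·: JJ|Jj
J/II-1 un I-1×I-2: Jj
J/II-2 ? ·: JJ|Jj|jj
J/II-3 ? I-1×I-2: Jj|jj
J/III-1 un II-1×II-2: JJ|Jj
J/III-2 ? ·: JJ|Jj|jj
J/IV-1 un III-2×III-1: JJ|Jj
⇒ J over [I-1,I-2,II-1,II-2,II-3,III-1,III-2,IV-1]: 69 consistent
W/I-1 aff ·: ww
W/I-2 un ·: WW|Ww
W/II-1 un I-1×I-2: Ww
W/II-2 aff ·: ww
W/II-3 un I-1×I-2: Ww
W/III-1 ? II-1×II-2: Ww|ww
W/III-2 aff ·: ww
W/IV-1 aff III-2×III-1: ww
⇒ W over [I-1,I-2,II-1,II-2,II-3,III-1,III-2,IV-1]: 4 consistent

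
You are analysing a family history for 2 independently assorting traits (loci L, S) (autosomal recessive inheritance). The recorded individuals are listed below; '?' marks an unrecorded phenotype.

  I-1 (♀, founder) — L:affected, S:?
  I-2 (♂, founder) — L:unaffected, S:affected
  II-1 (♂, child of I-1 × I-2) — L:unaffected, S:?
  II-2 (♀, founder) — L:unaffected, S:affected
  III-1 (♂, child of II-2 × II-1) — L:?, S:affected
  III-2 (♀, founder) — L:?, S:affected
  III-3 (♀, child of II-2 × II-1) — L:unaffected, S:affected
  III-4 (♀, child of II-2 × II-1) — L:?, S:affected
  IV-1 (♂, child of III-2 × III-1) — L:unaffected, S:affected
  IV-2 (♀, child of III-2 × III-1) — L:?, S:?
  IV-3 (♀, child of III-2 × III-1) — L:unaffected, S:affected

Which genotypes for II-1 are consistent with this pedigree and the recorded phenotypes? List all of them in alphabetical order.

L/I-1 aff ·: ll
L/I-2 un ·: LL|Ll
L/II-1 un I-1×I-2: Ll
L/II-2 un ·: LL|Ll
L/III-1 ? II-2×II-1: LL|Ll|ll
L/III-2 ? ·: LL|Ll|ll
L/III-3 un II-2×II-1: LL|Ll
L/III-4 ? II-2×II-1: LL|Ll|ll
L/IV-1 un III-2×III-1: LL|Ll
L/IV-2 ? III-2×III-1: LL|Ll|ll
L/IV-3 un III-2×III-1: LL|Ll
⇒ L over [I-1,I-2,II-1,II-2,III-1,III-2,III-3,III-4,IV-1,IV-2,IV-3]: 676 consistent
S/I-1 ? ·: SS|Ss|ss
S/I-2 aff ·: ss
S/II-1 ? I-1×I-2: Ss|ss
S/II-2 aff ·: ss
S/III-1 aff II-2×II-1: ss
S/III-2 aff ·: ss
S/III-3 aff II-2×II-1: ss
S/III-4 aff II-2×II-1: ss
S/IV-1 aff III-2×III-1: ss
S/IV-2 ? III-2×III-1: ss
S/IV-3 aff III-2×III-1: ss
⇒ S over [I-1,I-2,II-1,II-2,III-1,III-2,III-3,III-4,IV-1,IV-2,IV-3]: 4 consistent

II-1 ∈ {Ll Ss, Ll ss}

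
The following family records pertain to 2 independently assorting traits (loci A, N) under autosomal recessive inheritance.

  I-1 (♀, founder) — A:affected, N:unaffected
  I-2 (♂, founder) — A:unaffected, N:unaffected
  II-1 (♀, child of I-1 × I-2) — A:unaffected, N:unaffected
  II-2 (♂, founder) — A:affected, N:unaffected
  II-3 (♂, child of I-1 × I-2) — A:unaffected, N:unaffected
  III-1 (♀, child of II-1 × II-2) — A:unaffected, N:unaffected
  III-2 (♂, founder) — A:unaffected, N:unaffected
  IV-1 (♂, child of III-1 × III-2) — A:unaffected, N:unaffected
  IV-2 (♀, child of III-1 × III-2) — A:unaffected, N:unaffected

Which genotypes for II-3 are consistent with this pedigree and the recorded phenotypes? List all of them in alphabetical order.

A/I-1 aff ·: aa
A/I-2 un ·: AA|Aa
A/II-1 un I-1×I-2: Aa
A/II-2 aff ·: aa
A/II-3 un I-1×I-2: Aa
A/III-1 un II-1×II-2: Aa
A/III-2 un ·: AA|Aa
A/IV-1 un III-1×III-2: AA|Aa
A/IV-2 un III-1×III-2: AA|Aa
⇒ A over [I-1,I-2,II-1,II-2,II-3,III-1,III-2,IV-1,IV-2]: 16 consistent
N/I-1 un ·: NN|Nn
N/I-2 un ·: NN|Nn
N/II-1 un I-1×I-2: NN|Nn
N/II-2 un ·: NN|Nn
N/II-3 un I-1×I-2: NN|Nn
N/III-1 un II-1×II-2: NN|Nn
N/III-2 un ·: NN|Nn
N/IV-1 un III-1×III-2: NN|Nn
N/IV-2 un III-1×III-2: NN|Nn
⇒ N over [I-1,I-2,II-1,II-2,II-3,III-1,III-2,IV-1,IV-2]: 282 consistent

II-3 ∈ {Aa NN, Aa Nn}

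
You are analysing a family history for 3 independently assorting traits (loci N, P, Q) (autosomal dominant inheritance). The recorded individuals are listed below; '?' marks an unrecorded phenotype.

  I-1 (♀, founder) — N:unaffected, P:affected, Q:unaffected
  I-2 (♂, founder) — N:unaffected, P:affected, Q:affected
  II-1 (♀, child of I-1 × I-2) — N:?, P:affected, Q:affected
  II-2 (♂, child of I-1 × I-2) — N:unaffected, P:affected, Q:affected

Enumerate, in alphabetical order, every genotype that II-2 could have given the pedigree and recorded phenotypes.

II-2 ∈ {nn PP Qq, nn Pp Qq}

N/I-1 un ·: nn
N/I-2 un ·: nn
N/II-1 ? I-1×I-2: nn
N/II-2 un I-1×I-2: nn
⇒ N over [I-1,I-2,II-1,II-2]: 1 consistent
P/I-1 aff ·: Pp|PP
P/I-2 aff ·: Pp|PP
P/II-1 aff I-1×I-2: Pp|PP
P/II-2 aff I-1×I-2: Pp|PP
⇒ P over [I-1,I-2,II-1,II-2]: 13 consistent
Q/I-1 un ·: qq
Q/I-2 aff ·: Qq|QQ
Q/II-1 aff I-1×I-2: Qq
Q/II-2 aff I-1×I-2: Qq
⇒ Q over [I-1,I-2,II-1,II-2]: 2 consistent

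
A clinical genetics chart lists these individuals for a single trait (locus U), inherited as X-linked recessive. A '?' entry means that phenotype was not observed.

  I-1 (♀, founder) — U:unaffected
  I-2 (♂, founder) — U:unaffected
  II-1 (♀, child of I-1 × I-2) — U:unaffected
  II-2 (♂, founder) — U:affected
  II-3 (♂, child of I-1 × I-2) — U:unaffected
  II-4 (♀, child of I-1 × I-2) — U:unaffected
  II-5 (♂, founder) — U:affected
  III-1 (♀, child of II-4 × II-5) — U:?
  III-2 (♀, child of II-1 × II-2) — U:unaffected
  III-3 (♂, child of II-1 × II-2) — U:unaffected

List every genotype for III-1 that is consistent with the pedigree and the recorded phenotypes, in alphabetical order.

U/I-1 un ·: X^UX^U|X^UX^u
U/I-2 un ·: X^UY
U/II-1 un I-1×I-2: X^UX^U|X^UX^u
U/II-2 aff ·: X^uY
U/II-3 un I-1×I-2: X^UY
U/II-4 un I-1×I-2: X^UX^U|X^UX^u
U/II-5 aff ·: X^uY
U/III-1 ? II-4×II-5: X^UX^u|X^uX^u
U/III-2 un II-1×II-2: X^UX^u
U/III-3 un II-1×II-2: X^UY
⇒ U over [I-1,I-2,II-1,II-2,II-3,II-4,II-5,III-1,III-2,III-3]: 7 consistent

III-1 ∈ {X^UX^u, X^uX^u}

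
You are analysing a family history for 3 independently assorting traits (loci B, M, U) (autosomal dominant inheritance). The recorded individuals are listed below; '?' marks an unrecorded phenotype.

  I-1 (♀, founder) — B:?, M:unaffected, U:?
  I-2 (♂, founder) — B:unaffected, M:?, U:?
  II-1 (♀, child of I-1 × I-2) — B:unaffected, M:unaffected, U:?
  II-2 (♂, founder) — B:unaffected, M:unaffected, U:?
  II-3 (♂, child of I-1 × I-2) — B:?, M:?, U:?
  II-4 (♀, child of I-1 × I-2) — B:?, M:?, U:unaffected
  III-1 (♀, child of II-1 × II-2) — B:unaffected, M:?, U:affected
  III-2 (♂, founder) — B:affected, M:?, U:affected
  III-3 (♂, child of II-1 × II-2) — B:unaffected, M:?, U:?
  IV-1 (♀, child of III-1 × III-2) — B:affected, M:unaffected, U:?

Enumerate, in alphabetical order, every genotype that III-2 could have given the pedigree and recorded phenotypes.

III-2 ∈ {BB Mm UU, BB Mm Uu, BB mm UU, BB mm Uu, Bb Mm UU, Bb Mm Uu, Bb mm UU, Bb mm Uu}

B/I-1 ? ·: bb|Bb
B/I-2 un ·: bb
B/II-1 un I-1×I-2: bb
B/II-2 un ·: bb
B/II-3 ? I-1×I-2: bb|Bb
B/II-4 ? I-1×I-2: bb|Bb
B/III-1 un II-1×II-2: bb
B/III-2 aff ·: Bb|BB
B/III-3 un II-1×II-2: bb
B/IV-1 aff III-1×III-2: Bb
⇒ B over [I-1,I-2,II-1,II-2,II-3,II-4,III-1,III-2,III-3,IV-1]: 10 consistent
M/I-1 un ·: mm
M/I-2 ? ·: mm|Mm
M/II-1 un I-1×I-2: mm
M/II-2 un ·: mm
M/II-3 ? I-1×I-2: mm|Mm
M/II-4 ? I-1×I-2: mm|Mm
M/III-1 ? II-1×II-2: mm
M/III-2 ? ·: mm|Mm
M/III-3 ? II-1×II-2: mm
M/IV-1 un III-1×III-2: mm
⇒ M over [I-1,I-2,II-1,II-2,II-3,II-4,III-1,III-2,III-3,IV-1]: 10 consistent
U/I-1 ? ·: uu|Uu
U/I-2 ? ·: uu|Uu
U/II-1 ? I-1×I-2: uu|Uu|UU
U/II-2 ? ·: uu|Uu|UU
U/II-3 ? I-1×I-2: uu|Uu|UU
U/II-4 un I-1×I-2: uu
U/III-1 aff II-1×II-2: Uu|UU
U/III-2 aff ·: Uu|UU
U/III-3 ? II-1×II-2: uu|Uu|UU
U/IV-1 ? III-1×III-2: uu|Uu|UU
⇒ U over [I-1,I-2,II-1,II-2,II-3,II-4,III-1,III-2,III-3,IV-1]: 542 consistent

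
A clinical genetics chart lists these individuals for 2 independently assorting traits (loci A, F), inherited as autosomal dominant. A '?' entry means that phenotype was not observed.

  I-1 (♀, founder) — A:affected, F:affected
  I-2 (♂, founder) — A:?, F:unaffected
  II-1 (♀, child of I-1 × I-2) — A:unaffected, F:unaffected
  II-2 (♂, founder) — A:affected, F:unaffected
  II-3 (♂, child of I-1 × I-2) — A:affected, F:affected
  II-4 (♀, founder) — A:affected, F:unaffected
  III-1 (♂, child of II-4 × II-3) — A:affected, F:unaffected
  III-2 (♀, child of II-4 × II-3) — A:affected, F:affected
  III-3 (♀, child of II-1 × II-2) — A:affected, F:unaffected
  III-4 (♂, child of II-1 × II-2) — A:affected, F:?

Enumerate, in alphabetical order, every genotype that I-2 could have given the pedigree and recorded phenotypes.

I-2 ∈ {Aa ff, aa ff}

A/I-1 aff ·: Aa
A/I-2 ? ·: aa|Aa
A/II-1 un I-1×I-2: aa
A/II-2 aff ·: Aa|AA
A/II-3 aff I-1×I-2: Aa|AA
A/II-4 aff ·: Aa|AA
A/III-1 aff II-4×II-3: Aa|AA
A/III-2 aff II-4×II-3: Aa|AA
A/III-3 aff II-1×II-2: Aa
A/III-4 aff II-1×II-2: Aa
⇒ A over [I-1,I-2,II-1,II-2,II-3,II-4,III-1,III-2,III-3,III-4]: 42 consistent
F/I-1 aff ·: Ff
F/I-2 un ·: ff
F/II-1 un I-1×I-2: ff
F/II-2 un ·: ff
F/II-3 aff I-1×I-2: Ff
F/II-4 un ·: ff
F/III-1 un II-4×II-3: ff
F/III-2 aff II-4×II-3: Ff
F/III-3 un II-1×II-2: ff
F/III-4 ? II-1×II-2: ff
⇒ F over [I-1,I-2,II-1,II-2,II-3,II-4,III-1,III-2,III-3,III-4]: 1 consistent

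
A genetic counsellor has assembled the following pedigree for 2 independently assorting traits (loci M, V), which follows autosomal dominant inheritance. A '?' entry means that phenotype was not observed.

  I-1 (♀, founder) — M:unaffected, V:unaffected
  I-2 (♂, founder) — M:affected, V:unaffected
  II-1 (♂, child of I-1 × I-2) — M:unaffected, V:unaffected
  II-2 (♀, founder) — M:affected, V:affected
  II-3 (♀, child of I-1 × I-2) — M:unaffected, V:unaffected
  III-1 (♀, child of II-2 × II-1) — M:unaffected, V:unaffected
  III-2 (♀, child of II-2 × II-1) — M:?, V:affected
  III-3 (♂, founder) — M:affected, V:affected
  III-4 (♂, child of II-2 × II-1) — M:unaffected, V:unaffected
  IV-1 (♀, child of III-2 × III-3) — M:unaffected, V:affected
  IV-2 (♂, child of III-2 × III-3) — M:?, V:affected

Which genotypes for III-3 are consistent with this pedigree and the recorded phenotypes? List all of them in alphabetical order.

M/I-1 un ·: mm
M/I-2 aff ·: Mm
M/II-1 un I-1×I-2: mm
M/II-2 aff ·: Mm
M/II-3 un I-1×I-2: mm
M/III-1 un II-2×II-1: mm
M/III-2 ? II-2×II-1: mm|Mm
M/III-3 aff ·: Mm
M/III-4 un II-2×II-1: mm
M/IV-1 un III-2×III-3: mm
M/IV-2 ? III-2×III-3: mm|Mm|MM
⇒ M over [I-1,I-2,II-1,II-2,II-3,III-1,III-2,III-3,III-4,IV-1,IV-2]: 5 consistent
V/I-1 un ·: vv
V/I-2 un ·: vv
V/II-1 un I-1×I-2: vv
V/II-2 aff ·: Vv
V/II-3 un I-1×I-2: vv
V/III-1 un II-2×II-1: vv
V/III-2 aff II-2×II-1: Vv
V/III-3 aff ·: Vv|VV
V/III-4 un II-2×II-1: vv
V/IV-1 aff III-2×III-3: Vv|VV
V/IV-2 aff III-2×III-3: Vv|VV
⇒ V over [I-1,I-2,II-1,II-2,II-3,III-1,III-2,III-3,III-4,IV-1,IV-2]: 8 consistent

III-3 ∈ {Mm VV, Mm Vv}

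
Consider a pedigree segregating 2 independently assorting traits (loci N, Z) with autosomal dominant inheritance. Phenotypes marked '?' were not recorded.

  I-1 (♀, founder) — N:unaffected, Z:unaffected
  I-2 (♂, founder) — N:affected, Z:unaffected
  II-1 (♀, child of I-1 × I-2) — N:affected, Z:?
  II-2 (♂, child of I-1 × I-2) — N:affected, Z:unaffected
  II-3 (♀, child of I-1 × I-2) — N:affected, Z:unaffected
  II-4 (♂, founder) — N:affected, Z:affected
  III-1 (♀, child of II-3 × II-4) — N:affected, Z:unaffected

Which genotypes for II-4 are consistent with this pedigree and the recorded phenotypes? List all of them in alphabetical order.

II-4 ∈ {NN Zz, Nn Zz}

N/I-1 un ·: nn
N/I-2 aff ·: Nn|NN
N/II-1 aff I-1×I-2: Nn
N/II-2 aff I-1×I-2: Nn
N/II-3 aff I-1×I-2: Nn
N/II-4 aff ·: Nn|NN
N/III-1 aff II-3×II-4: Nn|NN
⇒ N over [I-1,I-2,II-1,II-2,II-3,II-4,III-1]: 8 consistent
Z/I-1 un ·: zz
Z/I-2 un ·: zz
Z/II-1 ? I-1×I-2: zz
Z/II-2 un I-1×I-2: zz
Z/II-3 un I-1×I-2: zz
Z/II-4 aff ·: Zz
Z/III-1 un II-3×II-4: zz
⇒ Z over [I-1,I-2,II-1,II-2,II-3,II-4,III-1]: 1 consistent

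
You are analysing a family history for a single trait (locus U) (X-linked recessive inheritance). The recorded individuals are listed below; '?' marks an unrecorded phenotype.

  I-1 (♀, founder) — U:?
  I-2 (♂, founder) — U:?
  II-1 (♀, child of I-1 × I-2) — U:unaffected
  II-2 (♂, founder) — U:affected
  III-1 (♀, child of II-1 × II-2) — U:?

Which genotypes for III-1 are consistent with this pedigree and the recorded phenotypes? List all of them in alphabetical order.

III-1 ∈ {X^UX^u, X^uX^u}

U/I-1 ? ·: X^UX^U|X^UX^u|X^uX^u
U/I-2 ? ·: X^UY|X^uY
U/II-1 un I-1×I-2: X^UX^U|X^UX^u
U/II-2 aff ·: X^uY
U/III-1 ? II-1×II-2: X^UX^u|X^uX^u
⇒ U over [I-1,I-2,II-1,II-2,III-1]: 10 consistent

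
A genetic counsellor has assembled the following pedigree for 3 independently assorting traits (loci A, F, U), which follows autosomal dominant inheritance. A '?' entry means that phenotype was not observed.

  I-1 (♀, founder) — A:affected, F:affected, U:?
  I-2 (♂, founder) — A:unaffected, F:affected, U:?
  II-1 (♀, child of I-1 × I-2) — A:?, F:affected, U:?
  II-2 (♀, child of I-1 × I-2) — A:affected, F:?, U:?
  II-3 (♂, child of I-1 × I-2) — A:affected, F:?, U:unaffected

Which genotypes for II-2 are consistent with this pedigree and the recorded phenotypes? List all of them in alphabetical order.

A/I-1 aff ·: Aa|AA
A/I-2 un ·: aa
A/II-1 ? I-1×I-2: aa|Aa
A/II-2 aff I-1×I-2: Aa
A/II-3 aff I-1×I-2: Aa
⇒ A over [I-1,I-2,II-1,II-2,II-3]: 3 consistent
F/I-1 aff ·: Ff|FF
F/I-2 aff ·: Ff|FF
F/II-1 aff I-1×I-2: Ff|FF
F/II-2 ? I-1×I-2: ff|Ff|FF
F/II-3 ? I-1×I-2: ff|Ff|FF
⇒ F over [I-1,I-2,II-1,II-2,II-3]: 35 consistent
U/I-1 ? ·: uu|Uu
U/I-2 ? ·: uu|Uu
U/II-1 ? I-1×I-2: uu|Uu|UU
U/II-2 ? I-1×I-2: uu|Uu|UU
U/II-3 un I-1×I-2: uu
⇒ U over [I-1,I-2,II-1,II-2,II-3]: 18 consistent

II-2 ∈ {Aa FF UU, Aa FF Uu, Aa FF uu, Aa Ff UU, Aa Ff Uu, Aa Ff uu, Aa ff UU, Aa ff Uu, Aa ff uu}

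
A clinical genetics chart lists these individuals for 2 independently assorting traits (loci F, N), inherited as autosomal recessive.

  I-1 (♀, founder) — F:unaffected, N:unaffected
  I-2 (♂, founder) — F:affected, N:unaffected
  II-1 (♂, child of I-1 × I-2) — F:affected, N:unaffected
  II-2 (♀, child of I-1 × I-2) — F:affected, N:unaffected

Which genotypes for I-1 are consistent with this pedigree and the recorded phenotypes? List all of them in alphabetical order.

I-1 ∈ {Ff NN, Ff Nn}

F/I-1 un ·: Ff
F/I-2 aff ·: ff
F/II-1 aff I-1×I-2: ff
F/II-2 aff I-1×I-2: ff
⇒ F over [I-1,I-2,II-1,II-2]: 1 consistent
N/I-1 un ·: NN|Nn
N/I-2 un ·: NN|Nn
N/II-1 un I-1×I-2: NN|Nn
N/II-2 un I-1×I-2: NN|Nn
⇒ N over [I-1,I-2,II-1,II-2]: 13 consistent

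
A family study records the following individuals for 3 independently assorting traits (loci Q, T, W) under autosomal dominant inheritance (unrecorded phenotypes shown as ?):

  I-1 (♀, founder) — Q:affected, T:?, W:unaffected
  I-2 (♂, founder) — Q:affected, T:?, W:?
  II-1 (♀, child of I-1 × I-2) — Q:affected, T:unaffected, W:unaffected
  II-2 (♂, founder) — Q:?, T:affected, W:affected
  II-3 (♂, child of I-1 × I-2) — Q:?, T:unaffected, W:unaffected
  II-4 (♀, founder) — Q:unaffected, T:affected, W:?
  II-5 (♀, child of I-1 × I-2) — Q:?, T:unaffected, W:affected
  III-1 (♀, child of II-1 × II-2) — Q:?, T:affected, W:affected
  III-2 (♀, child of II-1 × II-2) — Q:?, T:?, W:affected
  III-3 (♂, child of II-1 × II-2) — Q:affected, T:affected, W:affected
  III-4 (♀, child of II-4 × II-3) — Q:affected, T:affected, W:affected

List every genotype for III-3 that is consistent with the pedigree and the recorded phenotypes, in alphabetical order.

III-3 ∈ {QQ Tt Ww, Qq Tt Ww}

Q/I-1 aff ·: Qq|QQ
Q/I-2 aff ·: Qq|QQ
Q/II-1 aff I-1×I-2: Qq|QQ
Q/II-2 ? ·: qq|Qq|QQ
Q/II-3 ? I-1×I-2: Qq|QQ
Q/II-4 un ·: qq
Q/II-5 ? I-1×I-2: qq|Qq|QQ
Q/III-1 ? II-1×II-2: qq|Qq|QQ
Q/III-2 ? II-1×II-2: qq|Qq|QQ
Q/III-3 aff II-1×II-2: Qq|QQ
Q/III-4 aff II-4×II-3: Qq
⇒ Q over [I-1,I-2,II-1,II-2,II-3,II-4,II-5,III-1,III-2,III-3,III-4]: 570 consistent
T/I-1 ? ·: tt|Tt
T/I-2 ? ·: tt|Tt
T/II-1 un I-1×I-2: tt
T/II-2 aff ·: Tt|TT
T/II-3 un I-1×I-2: tt
T/II-4 aff ·: Tt|TT
T/II-5 un I-1×I-2: tt
T/III-1 aff II-1×II-2: Tt
T/III-2 ? II-1×II-2: tt|Tt
T/III-3 aff II-1×II-2: Tt
T/III-4 aff II-4×II-3: Tt
⇒ T over [I-1,I-2,II-1,II-2,II-3,II-4,II-5,III-1,III-2,III-3,III-4]: 24 consistent
W/I-1 un ·: ww
W/I-2 ? ·: Ww
W/II-1 un I-1×I-2: ww
W/II-2 aff ·: Ww|WW
W/II-3 un I-1×I-2: ww
W/II-4 ? ·: Ww|WW
W/II-5 aff I-1×I-2: Ww
W/III-1 aff II-1×II-2: Ww
W/III-2 aff II-1×II-2: Ww
W/III-3 aff II-1×II-2: Ww
W/III-4 aff II-4×II-3: Ww
⇒ W over [I-1,I-2,II-1,II-2,II-3,II-4,II-5,III-1,III-2,III-3,III-4]: 4 consistent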